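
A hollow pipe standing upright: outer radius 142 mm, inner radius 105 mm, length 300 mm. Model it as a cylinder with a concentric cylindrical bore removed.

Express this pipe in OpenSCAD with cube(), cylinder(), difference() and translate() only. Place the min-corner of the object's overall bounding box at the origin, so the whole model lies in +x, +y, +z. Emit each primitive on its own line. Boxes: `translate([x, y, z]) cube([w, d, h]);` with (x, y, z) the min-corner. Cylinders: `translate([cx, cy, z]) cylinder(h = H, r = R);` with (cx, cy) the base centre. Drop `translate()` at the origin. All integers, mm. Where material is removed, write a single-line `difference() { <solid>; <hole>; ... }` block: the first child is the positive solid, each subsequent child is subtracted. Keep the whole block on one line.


difference() { translate([142, 142, 0]) cylinder(h = 300, r = 142); translate([142, 142, 0]) cylinder(h = 300, r = 105); }


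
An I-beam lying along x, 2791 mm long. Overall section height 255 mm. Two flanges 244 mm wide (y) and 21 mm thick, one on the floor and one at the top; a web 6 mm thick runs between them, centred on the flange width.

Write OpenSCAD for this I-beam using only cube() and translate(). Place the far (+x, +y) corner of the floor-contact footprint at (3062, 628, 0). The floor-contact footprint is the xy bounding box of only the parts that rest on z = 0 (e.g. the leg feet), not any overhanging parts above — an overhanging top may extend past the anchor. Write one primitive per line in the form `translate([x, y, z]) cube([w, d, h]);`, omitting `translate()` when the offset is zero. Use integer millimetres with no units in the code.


translate([271, 384, 0]) cube([2791, 244, 21]);
translate([271, 503, 21]) cube([2791, 6, 213]);
translate([271, 384, 234]) cube([2791, 244, 21]);


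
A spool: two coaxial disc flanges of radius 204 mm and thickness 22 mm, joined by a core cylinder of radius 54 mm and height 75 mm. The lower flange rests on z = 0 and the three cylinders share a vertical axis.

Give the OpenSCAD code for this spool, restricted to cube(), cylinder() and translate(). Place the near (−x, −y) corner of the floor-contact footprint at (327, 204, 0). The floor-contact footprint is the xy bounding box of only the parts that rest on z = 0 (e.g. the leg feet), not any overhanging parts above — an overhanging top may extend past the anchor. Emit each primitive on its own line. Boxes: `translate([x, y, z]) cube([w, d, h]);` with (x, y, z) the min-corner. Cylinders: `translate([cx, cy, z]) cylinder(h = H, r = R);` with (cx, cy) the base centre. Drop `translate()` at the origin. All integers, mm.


translate([531, 408, 0]) cylinder(h = 22, r = 204);
translate([531, 408, 22]) cylinder(h = 75, r = 54);
translate([531, 408, 97]) cylinder(h = 22, r = 204);


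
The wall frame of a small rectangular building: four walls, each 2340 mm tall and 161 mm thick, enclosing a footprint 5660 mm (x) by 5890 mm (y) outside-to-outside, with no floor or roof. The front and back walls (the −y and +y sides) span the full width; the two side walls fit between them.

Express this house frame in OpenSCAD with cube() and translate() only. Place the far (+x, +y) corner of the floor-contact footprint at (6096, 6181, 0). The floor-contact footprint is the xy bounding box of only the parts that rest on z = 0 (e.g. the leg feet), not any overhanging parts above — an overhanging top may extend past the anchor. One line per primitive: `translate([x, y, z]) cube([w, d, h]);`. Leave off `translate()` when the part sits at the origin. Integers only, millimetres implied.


translate([436, 291, 0]) cube([5660, 161, 2340]);
translate([436, 6020, 0]) cube([5660, 161, 2340]);
translate([436, 452, 0]) cube([161, 5568, 2340]);
translate([5935, 452, 0]) cube([161, 5568, 2340]);


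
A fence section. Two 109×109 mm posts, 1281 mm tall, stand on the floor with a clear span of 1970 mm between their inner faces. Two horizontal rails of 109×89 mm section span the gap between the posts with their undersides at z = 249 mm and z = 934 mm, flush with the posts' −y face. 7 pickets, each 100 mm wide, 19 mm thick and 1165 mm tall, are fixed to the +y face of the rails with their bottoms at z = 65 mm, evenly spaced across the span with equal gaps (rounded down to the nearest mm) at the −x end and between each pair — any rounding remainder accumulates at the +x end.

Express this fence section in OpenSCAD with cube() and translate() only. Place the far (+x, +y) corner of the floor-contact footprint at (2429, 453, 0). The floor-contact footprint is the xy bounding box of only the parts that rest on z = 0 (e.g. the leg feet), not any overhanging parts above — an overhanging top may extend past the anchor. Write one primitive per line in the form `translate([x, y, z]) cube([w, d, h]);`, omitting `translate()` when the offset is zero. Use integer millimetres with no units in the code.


translate([241, 344, 0]) cube([109, 109, 1281]);
translate([2320, 344, 0]) cube([109, 109, 1281]);
translate([350, 344, 249]) cube([1970, 109, 89]);
translate([350, 344, 934]) cube([1970, 109, 89]);
translate([508, 453, 65]) cube([100, 19, 1165]);
translate([766, 453, 65]) cube([100, 19, 1165]);
translate([1024, 453, 65]) cube([100, 19, 1165]);
translate([1282, 453, 65]) cube([100, 19, 1165]);
translate([1540, 453, 65]) cube([100, 19, 1165]);
translate([1798, 453, 65]) cube([100, 19, 1165]);
translate([2056, 453, 65]) cube([100, 19, 1165]);


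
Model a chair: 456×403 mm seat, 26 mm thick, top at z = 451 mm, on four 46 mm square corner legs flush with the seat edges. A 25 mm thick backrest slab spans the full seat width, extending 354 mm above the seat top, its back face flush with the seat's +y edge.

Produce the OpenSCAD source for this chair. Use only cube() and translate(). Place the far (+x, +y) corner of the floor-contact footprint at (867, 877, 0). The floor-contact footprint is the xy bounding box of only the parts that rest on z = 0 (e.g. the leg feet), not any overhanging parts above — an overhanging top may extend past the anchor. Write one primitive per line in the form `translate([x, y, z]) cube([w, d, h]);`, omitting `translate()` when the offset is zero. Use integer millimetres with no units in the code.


translate([411, 474, 425]) cube([456, 403, 26]);
translate([411, 474, 0]) cube([46, 46, 425]);
translate([821, 474, 0]) cube([46, 46, 425]);
translate([411, 831, 0]) cube([46, 46, 425]);
translate([821, 831, 0]) cube([46, 46, 425]);
translate([411, 852, 451]) cube([456, 25, 354]);


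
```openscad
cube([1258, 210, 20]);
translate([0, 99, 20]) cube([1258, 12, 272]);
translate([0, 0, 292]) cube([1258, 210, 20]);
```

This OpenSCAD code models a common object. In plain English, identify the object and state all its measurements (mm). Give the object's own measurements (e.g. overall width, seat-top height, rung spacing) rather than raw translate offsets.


An I-beam lying along x, 1258 mm long. Overall section height 312 mm. Two flanges 210 mm wide (y) and 20 mm thick, one on the floor and one at the top; a web 12 mm thick runs between them, centred on the flange width.


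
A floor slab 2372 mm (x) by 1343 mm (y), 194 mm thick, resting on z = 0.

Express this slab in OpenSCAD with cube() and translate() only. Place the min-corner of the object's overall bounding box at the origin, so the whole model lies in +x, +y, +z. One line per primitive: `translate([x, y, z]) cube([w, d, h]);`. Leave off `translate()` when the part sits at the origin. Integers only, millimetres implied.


cube([2372, 1343, 194]);


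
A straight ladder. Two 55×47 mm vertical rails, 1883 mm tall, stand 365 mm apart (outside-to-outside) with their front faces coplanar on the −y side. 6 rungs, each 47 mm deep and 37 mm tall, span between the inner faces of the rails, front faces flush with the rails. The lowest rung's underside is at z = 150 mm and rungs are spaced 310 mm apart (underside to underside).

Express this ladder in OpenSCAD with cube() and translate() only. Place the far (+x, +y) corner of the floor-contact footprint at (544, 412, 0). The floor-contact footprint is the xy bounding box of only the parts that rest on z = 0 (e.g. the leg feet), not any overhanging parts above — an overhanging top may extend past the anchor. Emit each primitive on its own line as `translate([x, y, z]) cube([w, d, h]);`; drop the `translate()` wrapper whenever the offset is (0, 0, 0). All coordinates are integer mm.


// rung span = 365 - 2*55 = 255
// rung[k] z = 150 + k*310
translate([179, 365, 0]) cube([55, 47, 1883]);
translate([489, 365, 0]) cube([55, 47, 1883]);
translate([234, 365, 150]) cube([255, 47, 37]);
translate([234, 365, 460]) cube([255, 47, 37]);
translate([234, 365, 770]) cube([255, 47, 37]);
translate([234, 365, 1080]) cube([255, 47, 37]);
translate([234, 365, 1390]) cube([255, 47, 37]);
translate([234, 365, 1700]) cube([255, 47, 37]);


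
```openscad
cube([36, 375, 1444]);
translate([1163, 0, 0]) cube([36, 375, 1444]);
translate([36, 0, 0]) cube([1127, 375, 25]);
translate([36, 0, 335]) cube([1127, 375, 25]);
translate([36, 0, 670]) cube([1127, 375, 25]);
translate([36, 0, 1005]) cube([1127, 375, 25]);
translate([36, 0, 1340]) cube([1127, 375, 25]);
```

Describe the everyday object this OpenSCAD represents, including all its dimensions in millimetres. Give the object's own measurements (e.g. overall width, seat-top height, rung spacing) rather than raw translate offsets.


An open bookshelf. Two side panels, each 36 mm thick, 375 mm deep and 1444 mm tall, stand 1199 mm apart (outside-to-outside). Between them sit 5 shelves, each 25 mm thick and 375 mm deep, spanning the full gap between the sides. The bottom shelf rests on the floor (its underside at z = 0) and the clear gap between one shelf's top and the next shelf's underside is 310 mm.


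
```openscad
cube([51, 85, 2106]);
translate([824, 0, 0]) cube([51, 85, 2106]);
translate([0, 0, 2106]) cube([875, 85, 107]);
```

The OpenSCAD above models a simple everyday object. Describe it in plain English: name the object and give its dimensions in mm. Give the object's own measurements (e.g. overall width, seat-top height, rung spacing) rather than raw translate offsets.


A door frame. The clear opening is 773 mm wide and 2106 mm high. Two 51 mm wide jambs, 85 mm deep, stand either side of the opening from the floor to the top of the opening. A 107 mm thick head sits across the top of both jambs, spanning the full outside width of the frame.


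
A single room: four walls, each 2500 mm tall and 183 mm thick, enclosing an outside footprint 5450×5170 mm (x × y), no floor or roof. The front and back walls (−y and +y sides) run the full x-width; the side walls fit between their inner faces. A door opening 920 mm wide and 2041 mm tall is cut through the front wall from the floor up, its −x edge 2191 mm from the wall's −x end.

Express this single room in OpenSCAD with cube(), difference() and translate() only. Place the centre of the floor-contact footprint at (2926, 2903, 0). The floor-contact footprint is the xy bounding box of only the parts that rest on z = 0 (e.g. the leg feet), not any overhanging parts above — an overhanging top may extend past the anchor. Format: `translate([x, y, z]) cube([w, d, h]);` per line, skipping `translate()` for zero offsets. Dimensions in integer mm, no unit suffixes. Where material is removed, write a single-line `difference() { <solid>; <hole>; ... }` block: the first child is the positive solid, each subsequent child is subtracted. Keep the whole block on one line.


difference() { translate([201, 318, 0]) cube([5450, 183, 2500]); translate([2392, 318, 0]) cube([920, 183, 2041]); }
translate([201, 5305, 0]) cube([5450, 183, 2500]);
translate([201, 501, 0]) cube([183, 4804, 2500]);
translate([5468, 501, 0]) cube([183, 4804, 2500]);


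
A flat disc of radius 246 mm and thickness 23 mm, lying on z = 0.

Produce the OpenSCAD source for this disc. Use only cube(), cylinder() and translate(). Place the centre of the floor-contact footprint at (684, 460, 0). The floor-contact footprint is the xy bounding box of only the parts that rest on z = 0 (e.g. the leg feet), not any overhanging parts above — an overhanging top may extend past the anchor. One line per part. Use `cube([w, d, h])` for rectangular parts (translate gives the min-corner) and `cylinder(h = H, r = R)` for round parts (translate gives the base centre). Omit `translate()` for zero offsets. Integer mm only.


translate([684, 460, 0]) cylinder(h = 23, r = 246);


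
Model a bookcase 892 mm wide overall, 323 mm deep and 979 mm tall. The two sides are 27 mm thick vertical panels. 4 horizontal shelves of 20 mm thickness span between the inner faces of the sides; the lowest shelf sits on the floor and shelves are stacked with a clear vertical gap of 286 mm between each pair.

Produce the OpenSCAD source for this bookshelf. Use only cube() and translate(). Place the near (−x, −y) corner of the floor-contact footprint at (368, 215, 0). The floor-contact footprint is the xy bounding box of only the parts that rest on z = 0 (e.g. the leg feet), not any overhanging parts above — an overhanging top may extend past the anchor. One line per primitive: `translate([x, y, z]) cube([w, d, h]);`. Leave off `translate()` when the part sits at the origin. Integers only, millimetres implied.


translate([368, 215, 0]) cube([27, 323, 979]);
translate([1233, 215, 0]) cube([27, 323, 979]);
translate([395, 215, 0]) cube([838, 323, 20]);
translate([395, 215, 306]) cube([838, 323, 20]);
translate([395, 215, 612]) cube([838, 323, 20]);
translate([395, 215, 918]) cube([838, 323, 20]);


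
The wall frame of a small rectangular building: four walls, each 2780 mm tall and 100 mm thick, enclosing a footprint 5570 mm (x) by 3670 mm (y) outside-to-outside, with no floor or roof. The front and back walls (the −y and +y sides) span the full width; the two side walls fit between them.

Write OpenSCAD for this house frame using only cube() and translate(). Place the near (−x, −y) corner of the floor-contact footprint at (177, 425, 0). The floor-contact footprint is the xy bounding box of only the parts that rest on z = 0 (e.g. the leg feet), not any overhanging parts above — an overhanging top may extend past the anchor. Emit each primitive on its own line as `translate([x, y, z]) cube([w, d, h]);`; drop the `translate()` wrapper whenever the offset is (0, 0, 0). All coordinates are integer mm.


translate([177, 425, 0]) cube([5570, 100, 2780]);
translate([177, 3995, 0]) cube([5570, 100, 2780]);
translate([177, 525, 0]) cube([100, 3470, 2780]);
translate([5647, 525, 0]) cube([100, 3470, 2780]);


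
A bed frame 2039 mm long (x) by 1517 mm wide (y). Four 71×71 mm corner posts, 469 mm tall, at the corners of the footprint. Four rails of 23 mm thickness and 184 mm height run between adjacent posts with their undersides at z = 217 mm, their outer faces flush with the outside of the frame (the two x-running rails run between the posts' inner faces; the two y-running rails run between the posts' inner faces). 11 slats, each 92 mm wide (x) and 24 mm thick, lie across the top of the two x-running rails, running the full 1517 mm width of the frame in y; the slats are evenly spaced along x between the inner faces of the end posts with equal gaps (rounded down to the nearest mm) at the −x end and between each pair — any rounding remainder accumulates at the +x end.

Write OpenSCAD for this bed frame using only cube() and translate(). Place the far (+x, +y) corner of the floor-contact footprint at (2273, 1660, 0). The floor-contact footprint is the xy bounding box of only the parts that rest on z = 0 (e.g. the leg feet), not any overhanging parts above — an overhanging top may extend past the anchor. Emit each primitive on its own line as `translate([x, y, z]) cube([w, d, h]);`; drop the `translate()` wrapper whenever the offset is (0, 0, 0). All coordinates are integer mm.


translate([234, 143, 0]) cube([71, 71, 469]);
translate([234, 1589, 0]) cube([71, 71, 469]);
translate([2202, 143, 0]) cube([71, 71, 469]);
translate([2202, 1589, 0]) cube([71, 71, 469]);
translate([305, 143, 217]) cube([1897, 23, 184]);
translate([305, 1637, 217]) cube([1897, 23, 184]);
translate([234, 214, 217]) cube([23, 1375, 184]);
translate([2250, 214, 217]) cube([23, 1375, 184]);
translate([378, 143, 401]) cube([92, 1517, 24]);
translate([543, 143, 401]) cube([92, 1517, 24]);
translate([708, 143, 401]) cube([92, 1517, 24]);
translate([873, 143, 401]) cube([92, 1517, 24]);
translate([1038, 143, 401]) cube([92, 1517, 24]);
translate([1203, 143, 401]) cube([92, 1517, 24]);
translate([1368, 143, 401]) cube([92, 1517, 24]);
translate([1533, 143, 401]) cube([92, 1517, 24]);
translate([1698, 143, 401]) cube([92, 1517, 24]);
translate([1863, 143, 401]) cube([92, 1517, 24]);
translate([2028, 143, 401]) cube([92, 1517, 24]);


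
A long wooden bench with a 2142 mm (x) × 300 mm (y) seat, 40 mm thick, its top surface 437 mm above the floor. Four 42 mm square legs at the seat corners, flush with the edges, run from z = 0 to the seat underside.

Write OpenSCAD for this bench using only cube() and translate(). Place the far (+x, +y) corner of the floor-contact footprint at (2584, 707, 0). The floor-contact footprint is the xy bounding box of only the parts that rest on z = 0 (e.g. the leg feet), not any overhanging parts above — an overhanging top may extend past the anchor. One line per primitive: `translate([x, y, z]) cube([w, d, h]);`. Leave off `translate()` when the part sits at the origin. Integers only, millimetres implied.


translate([442, 407, 397]) cube([2142, 300, 40]);
translate([442, 407, 0]) cube([42, 42, 397]);
translate([442, 665, 0]) cube([42, 42, 397]);
translate([2542, 407, 0]) cube([42, 42, 397]);
translate([2542, 665, 0]) cube([42, 42, 397]);


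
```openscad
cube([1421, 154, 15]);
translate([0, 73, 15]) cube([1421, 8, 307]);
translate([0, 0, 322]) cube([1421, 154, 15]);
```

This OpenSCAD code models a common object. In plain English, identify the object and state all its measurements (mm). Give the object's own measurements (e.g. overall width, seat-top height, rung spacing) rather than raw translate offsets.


An I-beam lying along x, 1421 mm long. Overall section height 337 mm. Two flanges 154 mm wide (y) and 15 mm thick, one on the floor and one at the top; a web 8 mm thick runs between them, centred on the flange width.


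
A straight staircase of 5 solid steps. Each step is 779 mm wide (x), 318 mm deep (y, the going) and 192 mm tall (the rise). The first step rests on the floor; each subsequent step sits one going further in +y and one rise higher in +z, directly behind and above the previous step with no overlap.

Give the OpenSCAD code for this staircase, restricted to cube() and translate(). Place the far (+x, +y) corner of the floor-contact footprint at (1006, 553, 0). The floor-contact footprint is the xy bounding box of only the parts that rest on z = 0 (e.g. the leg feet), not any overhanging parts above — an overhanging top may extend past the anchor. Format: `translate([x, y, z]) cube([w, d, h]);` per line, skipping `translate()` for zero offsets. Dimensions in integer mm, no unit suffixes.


translate([227, 235, 0]) cube([779, 318, 192]);
translate([227, 553, 192]) cube([779, 318, 192]);
translate([227, 871, 384]) cube([779, 318, 192]);
translate([227, 1189, 576]) cube([779, 318, 192]);
translate([227, 1507, 768]) cube([779, 318, 192]);


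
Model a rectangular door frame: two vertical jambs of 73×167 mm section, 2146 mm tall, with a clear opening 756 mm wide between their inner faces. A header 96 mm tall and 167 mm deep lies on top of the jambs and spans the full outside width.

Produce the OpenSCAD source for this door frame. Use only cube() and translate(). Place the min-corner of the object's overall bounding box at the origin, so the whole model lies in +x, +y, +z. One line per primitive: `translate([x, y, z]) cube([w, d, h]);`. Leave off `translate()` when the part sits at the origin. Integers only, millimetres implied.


cube([73, 167, 2146]);
translate([829, 0, 0]) cube([73, 167, 2146]);
translate([0, 0, 2146]) cube([902, 167, 96]);


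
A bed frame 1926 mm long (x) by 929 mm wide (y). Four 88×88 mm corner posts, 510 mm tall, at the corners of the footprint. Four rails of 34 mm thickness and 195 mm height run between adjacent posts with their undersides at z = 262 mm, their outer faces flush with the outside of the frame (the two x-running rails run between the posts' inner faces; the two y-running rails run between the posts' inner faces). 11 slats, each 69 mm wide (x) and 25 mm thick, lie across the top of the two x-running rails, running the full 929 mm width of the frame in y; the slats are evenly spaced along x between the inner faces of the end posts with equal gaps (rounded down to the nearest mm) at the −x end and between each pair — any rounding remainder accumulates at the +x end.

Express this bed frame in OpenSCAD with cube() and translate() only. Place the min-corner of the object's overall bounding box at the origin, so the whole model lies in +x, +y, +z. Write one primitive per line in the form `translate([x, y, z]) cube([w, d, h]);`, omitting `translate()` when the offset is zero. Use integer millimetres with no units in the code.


cube([88, 88, 510]);
translate([0, 841, 0]) cube([88, 88, 510]);
translate([1838, 0, 0]) cube([88, 88, 510]);
translate([1838, 841, 0]) cube([88, 88, 510]);
translate([88, 0, 262]) cube([1750, 34, 195]);
translate([88, 895, 262]) cube([1750, 34, 195]);
translate([0, 88, 262]) cube([34, 753, 195]);
translate([1892, 88, 262]) cube([34, 753, 195]);
translate([170, 0, 457]) cube([69, 929, 25]);
translate([321, 0, 457]) cube([69, 929, 25]);
translate([472, 0, 457]) cube([69, 929, 25]);
translate([623, 0, 457]) cube([69, 929, 25]);
translate([774, 0, 457]) cube([69, 929, 25]);
translate([925, 0, 457]) cube([69, 929, 25]);
translate([1076, 0, 457]) cube([69, 929, 25]);
translate([1227, 0, 457]) cube([69, 929, 25]);
translate([1378, 0, 457]) cube([69, 929, 25]);
translate([1529, 0, 457]) cube([69, 929, 25]);
translate([1680, 0, 457]) cube([69, 929, 25]);


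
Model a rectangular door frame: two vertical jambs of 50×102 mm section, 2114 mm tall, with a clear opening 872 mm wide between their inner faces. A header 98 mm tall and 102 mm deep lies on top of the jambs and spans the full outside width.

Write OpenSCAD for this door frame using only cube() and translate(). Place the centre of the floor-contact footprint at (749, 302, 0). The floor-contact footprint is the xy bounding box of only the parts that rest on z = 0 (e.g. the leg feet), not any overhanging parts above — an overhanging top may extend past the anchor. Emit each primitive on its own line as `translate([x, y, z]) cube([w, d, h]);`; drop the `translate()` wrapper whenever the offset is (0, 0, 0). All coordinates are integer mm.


translate([263, 251, 0]) cube([50, 102, 2114]);
translate([1185, 251, 0]) cube([50, 102, 2114]);
translate([263, 251, 2114]) cube([972, 102, 98]);


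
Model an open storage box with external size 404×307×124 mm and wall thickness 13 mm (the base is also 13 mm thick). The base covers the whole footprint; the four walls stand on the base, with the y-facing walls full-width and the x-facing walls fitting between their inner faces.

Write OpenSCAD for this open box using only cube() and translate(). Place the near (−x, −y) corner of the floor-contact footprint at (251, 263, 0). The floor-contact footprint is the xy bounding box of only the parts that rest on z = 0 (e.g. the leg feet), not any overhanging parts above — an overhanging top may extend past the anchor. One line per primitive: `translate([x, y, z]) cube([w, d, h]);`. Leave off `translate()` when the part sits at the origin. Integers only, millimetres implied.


translate([251, 263, 0]) cube([404, 307, 13]);
translate([251, 263, 13]) cube([404, 13, 111]);
translate([251, 557, 13]) cube([404, 13, 111]);
translate([251, 276, 13]) cube([13, 281, 111]);
translate([642, 276, 13]) cube([13, 281, 111]);


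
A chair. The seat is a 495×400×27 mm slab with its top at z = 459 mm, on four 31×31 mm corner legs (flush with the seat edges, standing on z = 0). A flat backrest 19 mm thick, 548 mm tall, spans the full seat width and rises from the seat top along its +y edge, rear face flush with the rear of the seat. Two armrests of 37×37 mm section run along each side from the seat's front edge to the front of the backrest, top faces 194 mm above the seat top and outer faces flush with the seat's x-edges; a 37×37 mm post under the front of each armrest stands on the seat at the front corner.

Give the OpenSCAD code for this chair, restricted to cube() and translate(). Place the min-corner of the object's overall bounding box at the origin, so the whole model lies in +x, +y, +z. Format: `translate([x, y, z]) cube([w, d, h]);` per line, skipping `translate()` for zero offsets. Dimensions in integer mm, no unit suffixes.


translate([0, 0, 432]) cube([495, 400, 27]);
cube([31, 31, 432]);
translate([464, 0, 0]) cube([31, 31, 432]);
translate([0, 369, 0]) cube([31, 31, 432]);
translate([464, 369, 0]) cube([31, 31, 432]);
translate([0, 381, 459]) cube([495, 19, 548]);
translate([0, 0, 616]) cube([37, 381, 37]);
translate([458, 0, 616]) cube([37, 381, 37]);
translate([0, 0, 459]) cube([37, 37, 157]);
translate([458, 0, 459]) cube([37, 37, 157]);


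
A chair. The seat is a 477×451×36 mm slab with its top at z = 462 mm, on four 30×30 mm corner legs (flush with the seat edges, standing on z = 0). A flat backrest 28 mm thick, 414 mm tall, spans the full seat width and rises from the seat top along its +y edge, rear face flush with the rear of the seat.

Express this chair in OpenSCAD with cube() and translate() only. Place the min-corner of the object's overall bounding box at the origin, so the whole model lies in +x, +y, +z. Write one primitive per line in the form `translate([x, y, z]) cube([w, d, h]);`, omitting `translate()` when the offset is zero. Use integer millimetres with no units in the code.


translate([0, 0, 426]) cube([477, 451, 36]);
cube([30, 30, 426]);
translate([447, 0, 0]) cube([30, 30, 426]);
translate([0, 421, 0]) cube([30, 30, 426]);
translate([447, 421, 0]) cube([30, 30, 426]);
translate([0, 423, 462]) cube([477, 28, 414]);


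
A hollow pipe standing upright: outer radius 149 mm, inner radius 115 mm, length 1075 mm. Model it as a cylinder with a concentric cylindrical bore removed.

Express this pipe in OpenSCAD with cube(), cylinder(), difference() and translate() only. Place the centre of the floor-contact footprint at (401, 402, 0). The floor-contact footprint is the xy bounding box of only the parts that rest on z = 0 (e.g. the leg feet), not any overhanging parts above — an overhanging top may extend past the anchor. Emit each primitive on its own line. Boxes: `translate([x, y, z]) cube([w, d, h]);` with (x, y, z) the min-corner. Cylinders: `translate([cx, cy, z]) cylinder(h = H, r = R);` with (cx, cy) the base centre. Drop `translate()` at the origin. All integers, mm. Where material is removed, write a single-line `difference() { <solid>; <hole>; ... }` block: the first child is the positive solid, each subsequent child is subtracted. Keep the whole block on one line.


difference() { translate([401, 402, 0]) cylinder(h = 1075, r = 149); translate([401, 402, 0]) cylinder(h = 1075, r = 115); }


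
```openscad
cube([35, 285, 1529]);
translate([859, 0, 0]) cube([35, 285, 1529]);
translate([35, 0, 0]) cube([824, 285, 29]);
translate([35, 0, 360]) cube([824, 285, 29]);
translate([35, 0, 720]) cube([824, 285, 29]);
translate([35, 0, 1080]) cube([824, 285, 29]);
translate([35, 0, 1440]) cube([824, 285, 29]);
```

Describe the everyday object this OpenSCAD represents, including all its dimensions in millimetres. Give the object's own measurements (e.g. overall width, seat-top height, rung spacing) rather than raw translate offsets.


An open bookshelf. Two side panels, each 35 mm thick, 285 mm deep and 1529 mm tall, stand 894 mm apart (outside-to-outside). Between them sit 5 shelves, each 29 mm thick and 285 mm deep, spanning the full gap between the sides. The bottom shelf rests on the floor (its underside at z = 0) and the clear gap between one shelf's top and the next shelf's underside is 331 mm.


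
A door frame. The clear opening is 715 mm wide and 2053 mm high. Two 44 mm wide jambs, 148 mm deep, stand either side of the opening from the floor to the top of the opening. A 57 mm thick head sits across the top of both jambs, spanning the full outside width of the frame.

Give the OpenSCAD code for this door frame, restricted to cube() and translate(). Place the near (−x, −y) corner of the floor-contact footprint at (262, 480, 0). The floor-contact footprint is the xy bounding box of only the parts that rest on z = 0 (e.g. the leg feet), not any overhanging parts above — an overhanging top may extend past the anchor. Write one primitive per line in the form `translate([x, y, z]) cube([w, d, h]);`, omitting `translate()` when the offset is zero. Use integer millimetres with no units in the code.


translate([262, 480, 0]) cube([44, 148, 2053]);
translate([1021, 480, 0]) cube([44, 148, 2053]);
translate([262, 480, 2053]) cube([803, 148, 57]);


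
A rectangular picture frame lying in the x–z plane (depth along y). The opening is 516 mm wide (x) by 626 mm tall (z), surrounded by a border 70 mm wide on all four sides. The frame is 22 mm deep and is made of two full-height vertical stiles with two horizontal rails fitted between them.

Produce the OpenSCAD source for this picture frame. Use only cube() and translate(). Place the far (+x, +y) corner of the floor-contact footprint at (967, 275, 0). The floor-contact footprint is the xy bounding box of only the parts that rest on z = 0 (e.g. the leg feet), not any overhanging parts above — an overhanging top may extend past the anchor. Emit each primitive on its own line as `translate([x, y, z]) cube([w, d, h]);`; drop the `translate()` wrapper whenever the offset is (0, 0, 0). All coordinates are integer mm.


translate([311, 253, 0]) cube([70, 22, 766]);
translate([897, 253, 0]) cube([70, 22, 766]);
translate([381, 253, 0]) cube([516, 22, 70]);
translate([381, 253, 696]) cube([516, 22, 70]);


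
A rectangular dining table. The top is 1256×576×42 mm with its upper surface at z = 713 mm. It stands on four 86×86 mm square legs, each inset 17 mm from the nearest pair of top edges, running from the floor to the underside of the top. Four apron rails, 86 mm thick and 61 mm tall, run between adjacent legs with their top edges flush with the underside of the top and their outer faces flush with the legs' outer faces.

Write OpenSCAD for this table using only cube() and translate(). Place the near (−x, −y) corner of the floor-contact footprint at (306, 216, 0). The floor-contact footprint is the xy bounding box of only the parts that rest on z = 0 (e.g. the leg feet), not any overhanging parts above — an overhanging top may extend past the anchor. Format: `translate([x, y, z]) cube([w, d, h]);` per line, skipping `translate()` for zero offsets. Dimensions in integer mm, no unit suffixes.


// leg_h = 713 - 42 = 671
// apron z = 671 - 61 = 610
translate([289, 199, 671]) cube([1256, 576, 42]);
translate([306, 216, 0]) cube([86, 86, 671]);
translate([1442, 216, 0]) cube([86, 86, 671]);
translate([306, 672, 0]) cube([86, 86, 671]);
translate([1442, 672, 0]) cube([86, 86, 671]);
translate([392, 216, 610]) cube([1050, 86, 61]);
translate([392, 672, 610]) cube([1050, 86, 61]);
translate([306, 302, 610]) cube([86, 370, 61]);
translate([1442, 302, 610]) cube([86, 370, 61]);


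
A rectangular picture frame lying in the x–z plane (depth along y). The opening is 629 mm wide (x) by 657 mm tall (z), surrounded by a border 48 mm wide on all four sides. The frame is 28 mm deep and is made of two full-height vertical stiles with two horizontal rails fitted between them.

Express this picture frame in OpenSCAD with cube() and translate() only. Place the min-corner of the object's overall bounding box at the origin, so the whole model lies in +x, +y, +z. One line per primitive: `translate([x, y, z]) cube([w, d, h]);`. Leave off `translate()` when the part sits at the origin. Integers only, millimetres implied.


cube([48, 28, 753]);
translate([677, 0, 0]) cube([48, 28, 753]);
translate([48, 0, 0]) cube([629, 28, 48]);
translate([48, 0, 705]) cube([629, 28, 48]);


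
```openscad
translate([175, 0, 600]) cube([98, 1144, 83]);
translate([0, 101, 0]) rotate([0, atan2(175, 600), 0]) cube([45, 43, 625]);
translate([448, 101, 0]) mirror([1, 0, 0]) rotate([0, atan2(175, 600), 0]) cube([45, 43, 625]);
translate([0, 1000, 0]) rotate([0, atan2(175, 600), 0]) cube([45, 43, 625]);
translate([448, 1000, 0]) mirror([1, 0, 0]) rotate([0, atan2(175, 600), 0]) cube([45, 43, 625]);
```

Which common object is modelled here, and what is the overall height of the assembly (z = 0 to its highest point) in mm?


A sawhorse. The overall height is 683 mm.

A beam across two mirrored pairs of raked legs — a sawhorse. The beam's underside is at z = 600 (matching the legs' vertical rise in atan2(175, 600)) and the beam is 83 mm tall, so its top is at 600 + 83 = 683 mm. The raked legs top out at the beam's underside, so that is the highest point.


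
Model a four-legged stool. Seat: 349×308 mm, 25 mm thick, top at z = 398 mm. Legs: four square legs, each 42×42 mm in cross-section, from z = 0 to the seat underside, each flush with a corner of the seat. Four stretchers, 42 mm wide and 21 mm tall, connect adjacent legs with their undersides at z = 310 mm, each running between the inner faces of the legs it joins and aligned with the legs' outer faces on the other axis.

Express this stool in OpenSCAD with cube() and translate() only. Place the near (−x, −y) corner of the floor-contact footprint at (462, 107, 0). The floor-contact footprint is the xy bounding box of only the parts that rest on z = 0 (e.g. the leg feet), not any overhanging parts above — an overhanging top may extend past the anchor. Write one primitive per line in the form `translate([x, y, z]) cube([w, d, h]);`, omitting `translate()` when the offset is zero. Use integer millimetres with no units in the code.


translate([462, 107, 373]) cube([349, 308, 25]);
translate([462, 107, 0]) cube([42, 42, 373]);
translate([769, 107, 0]) cube([42, 42, 373]);
translate([462, 373, 0]) cube([42, 42, 373]);
translate([769, 373, 0]) cube([42, 42, 373]);
translate([504, 107, 310]) cube([265, 42, 21]);
translate([504, 373, 310]) cube([265, 42, 21]);
translate([462, 149, 310]) cube([42, 224, 21]);
translate([769, 149, 310]) cube([42, 224, 21]);


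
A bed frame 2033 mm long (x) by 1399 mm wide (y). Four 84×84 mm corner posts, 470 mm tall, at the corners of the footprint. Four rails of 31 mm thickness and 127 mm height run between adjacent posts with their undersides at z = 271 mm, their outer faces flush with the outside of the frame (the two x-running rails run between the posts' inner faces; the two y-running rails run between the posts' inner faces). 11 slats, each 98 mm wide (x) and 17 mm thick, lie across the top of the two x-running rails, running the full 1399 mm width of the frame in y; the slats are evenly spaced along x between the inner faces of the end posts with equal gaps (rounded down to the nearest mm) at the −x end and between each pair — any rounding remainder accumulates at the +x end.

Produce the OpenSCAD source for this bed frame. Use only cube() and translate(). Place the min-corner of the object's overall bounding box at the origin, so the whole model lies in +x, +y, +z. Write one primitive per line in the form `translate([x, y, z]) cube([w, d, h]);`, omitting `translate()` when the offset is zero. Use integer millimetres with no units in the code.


cube([84, 84, 470]);
translate([0, 1315, 0]) cube([84, 84, 470]);
translate([1949, 0, 0]) cube([84, 84, 470]);
translate([1949, 1315, 0]) cube([84, 84, 470]);
translate([84, 0, 271]) cube([1865, 31, 127]);
translate([84, 1368, 271]) cube([1865, 31, 127]);
translate([0, 84, 271]) cube([31, 1231, 127]);
translate([2002, 84, 271]) cube([31, 1231, 127]);
translate([149, 0, 398]) cube([98, 1399, 17]);
translate([312, 0, 398]) cube([98, 1399, 17]);
translate([475, 0, 398]) cube([98, 1399, 17]);
translate([638, 0, 398]) cube([98, 1399, 17]);
translate([801, 0, 398]) cube([98, 1399, 17]);
translate([964, 0, 398]) cube([98, 1399, 17]);
translate([1127, 0, 398]) cube([98, 1399, 17]);
translate([1290, 0, 398]) cube([98, 1399, 17]);
translate([1453, 0, 398]) cube([98, 1399, 17]);
translate([1616, 0, 398]) cube([98, 1399, 17]);
translate([1779, 0, 398]) cube([98, 1399, 17]);


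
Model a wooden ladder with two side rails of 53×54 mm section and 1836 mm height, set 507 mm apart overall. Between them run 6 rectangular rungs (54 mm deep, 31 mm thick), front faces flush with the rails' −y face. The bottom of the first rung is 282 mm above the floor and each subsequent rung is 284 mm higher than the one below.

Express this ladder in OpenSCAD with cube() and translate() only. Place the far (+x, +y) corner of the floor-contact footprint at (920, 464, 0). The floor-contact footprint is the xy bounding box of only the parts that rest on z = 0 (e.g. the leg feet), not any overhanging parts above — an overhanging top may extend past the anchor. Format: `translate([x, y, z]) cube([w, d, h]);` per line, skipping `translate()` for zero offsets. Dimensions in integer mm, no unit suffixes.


translate([413, 410, 0]) cube([53, 54, 1836]);
translate([867, 410, 0]) cube([53, 54, 1836]);
translate([466, 410, 282]) cube([401, 54, 31]);
translate([466, 410, 566]) cube([401, 54, 31]);
translate([466, 410, 850]) cube([401, 54, 31]);
translate([466, 410, 1134]) cube([401, 54, 31]);
translate([466, 410, 1418]) cube([401, 54, 31]);
translate([466, 410, 1702]) cube([401, 54, 31]);


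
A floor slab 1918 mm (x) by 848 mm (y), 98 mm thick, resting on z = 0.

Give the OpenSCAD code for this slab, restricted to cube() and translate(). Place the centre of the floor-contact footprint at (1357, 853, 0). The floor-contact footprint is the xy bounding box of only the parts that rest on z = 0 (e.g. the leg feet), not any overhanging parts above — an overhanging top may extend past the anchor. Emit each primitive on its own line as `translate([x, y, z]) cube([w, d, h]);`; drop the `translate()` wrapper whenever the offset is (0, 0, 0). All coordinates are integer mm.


translate([398, 429, 0]) cube([1918, 848, 98]);


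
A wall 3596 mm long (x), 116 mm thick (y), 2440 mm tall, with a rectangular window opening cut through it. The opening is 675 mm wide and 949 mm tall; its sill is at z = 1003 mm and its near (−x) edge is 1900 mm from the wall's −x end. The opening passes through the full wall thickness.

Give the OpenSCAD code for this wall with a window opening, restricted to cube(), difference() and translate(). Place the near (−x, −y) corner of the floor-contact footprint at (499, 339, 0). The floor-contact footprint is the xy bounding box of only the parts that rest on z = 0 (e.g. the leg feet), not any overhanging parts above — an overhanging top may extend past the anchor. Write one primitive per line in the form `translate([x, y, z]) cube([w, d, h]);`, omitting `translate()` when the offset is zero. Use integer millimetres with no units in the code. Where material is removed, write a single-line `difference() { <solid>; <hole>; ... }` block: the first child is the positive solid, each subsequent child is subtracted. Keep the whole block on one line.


difference() { translate([499, 339, 0]) cube([3596, 116, 2440]); translate([2399, 339, 1003]) cube([675, 116, 949]); }


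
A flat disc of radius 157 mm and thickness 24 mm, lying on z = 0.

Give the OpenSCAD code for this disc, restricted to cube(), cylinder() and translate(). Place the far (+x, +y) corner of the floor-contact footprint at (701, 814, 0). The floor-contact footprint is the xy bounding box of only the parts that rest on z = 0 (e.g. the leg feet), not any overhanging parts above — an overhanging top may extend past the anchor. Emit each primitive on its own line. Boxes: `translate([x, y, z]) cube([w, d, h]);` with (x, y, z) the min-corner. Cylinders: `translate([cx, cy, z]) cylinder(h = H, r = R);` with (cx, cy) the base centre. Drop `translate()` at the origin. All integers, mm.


translate([544, 657, 0]) cylinder(h = 24, r = 157);
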